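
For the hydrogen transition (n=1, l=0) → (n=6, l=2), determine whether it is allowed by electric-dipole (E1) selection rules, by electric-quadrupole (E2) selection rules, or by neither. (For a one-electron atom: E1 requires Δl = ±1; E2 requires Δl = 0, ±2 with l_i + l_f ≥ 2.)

E2

Δl = 2 − 0 = +2; l_i + l_f = 2.
E1 (Δl = ±1): not satisfied.
E2 (Δl = 0,±2, l_i+l_f ≥ 2): satisfied.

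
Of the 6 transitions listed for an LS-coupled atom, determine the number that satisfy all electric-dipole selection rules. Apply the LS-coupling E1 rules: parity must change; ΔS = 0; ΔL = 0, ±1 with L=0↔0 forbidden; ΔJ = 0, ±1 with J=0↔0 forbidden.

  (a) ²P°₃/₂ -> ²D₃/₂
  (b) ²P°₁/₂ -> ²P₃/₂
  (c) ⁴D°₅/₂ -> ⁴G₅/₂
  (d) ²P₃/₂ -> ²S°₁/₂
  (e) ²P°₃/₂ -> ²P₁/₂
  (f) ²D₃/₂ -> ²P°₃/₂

(a) allowed
(b) allowed
(c) forbidden (ΔL fails)
(d) allowed
(e) allowed
(f) allowed
Total allowed: 5 of 6.

5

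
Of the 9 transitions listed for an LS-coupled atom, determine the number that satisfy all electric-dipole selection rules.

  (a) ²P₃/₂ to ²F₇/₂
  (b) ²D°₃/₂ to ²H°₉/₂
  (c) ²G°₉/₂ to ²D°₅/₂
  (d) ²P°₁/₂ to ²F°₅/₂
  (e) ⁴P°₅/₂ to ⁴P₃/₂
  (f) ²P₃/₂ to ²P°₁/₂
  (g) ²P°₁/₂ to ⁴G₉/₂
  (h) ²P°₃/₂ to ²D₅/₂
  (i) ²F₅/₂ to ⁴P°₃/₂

(a) forbidden (parity, ΔL, ΔJ fail)
(b) forbidden (parity, ΔL, ΔJ fail)
(c) forbidden (parity, ΔL, ΔJ fail)
(d) forbidden (parity, ΔL, ΔJ fail)
(e) allowed
(f) allowed
(g) forbidden (ΔS, ΔL, ΔJ fail)
(h) allowed
(i) forbidden (ΔS, ΔL fail)
Total allowed: 3 of 9.

3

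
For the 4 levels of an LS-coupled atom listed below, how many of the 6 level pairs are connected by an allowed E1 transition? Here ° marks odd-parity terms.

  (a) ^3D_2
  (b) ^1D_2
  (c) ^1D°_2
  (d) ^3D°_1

(a)–(b): forbidden (parity, ΔS).
(a)–(c): forbidden (ΔS).
(a)–(d): allowed.
(b)–(c): allowed.
(b)–(d): forbidden (ΔS).
(c)–(d): forbidden (parity, ΔS).
Allowed pairs: 2 of 6.

2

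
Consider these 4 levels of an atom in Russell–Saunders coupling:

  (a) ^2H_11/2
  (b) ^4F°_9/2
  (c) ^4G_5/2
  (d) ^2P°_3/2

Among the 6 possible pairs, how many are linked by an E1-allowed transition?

(a)–(b): forbidden (ΔS, ΔL).
(a)–(c): forbidden (parity, ΔS, ΔJ).
(a)–(d): forbidden (ΔL, ΔJ).
(b)–(c): forbidden (ΔJ).
(b)–(d): forbidden (parity, ΔS, ΔL, ΔJ).
(c)–(d): forbidden (ΔS, ΔL).
Allowed pairs: 0 of 6.

0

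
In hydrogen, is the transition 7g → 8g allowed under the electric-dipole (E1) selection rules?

forbidden

Initial l = 4, final l = 4, so Δl = +0. E1 requires Δl = ±1: fails.
The transition is electric-dipole forbidden.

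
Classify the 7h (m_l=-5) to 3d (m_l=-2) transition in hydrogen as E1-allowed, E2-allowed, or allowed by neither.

neither

Δl = 2 − 5 = -3; l_i + l_f = 7.
Δm_l = +3.
E1 (Δl = ±1, |Δm_l| ≤ 1): not satisfied.
E2 (Δl = 0,±2, l_i+l_f ≥ 2, |Δm_l| ≤ 2): not satisfied.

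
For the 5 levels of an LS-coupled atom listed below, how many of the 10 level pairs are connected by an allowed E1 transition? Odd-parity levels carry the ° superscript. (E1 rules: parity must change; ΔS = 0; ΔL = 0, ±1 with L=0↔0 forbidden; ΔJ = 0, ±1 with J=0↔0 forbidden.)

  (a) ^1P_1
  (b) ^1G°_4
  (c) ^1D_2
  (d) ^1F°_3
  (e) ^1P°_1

(a)–(b): forbidden (ΔL, ΔJ).
(a)–(c): forbidden (parity).
(a)–(d): forbidden (ΔL, ΔJ).
(a)–(e): allowed.
(b)–(c): forbidden (ΔL, ΔJ).
(b)–(d): forbidden (parity).
(b)–(e): forbidden (parity, ΔL, ΔJ).
(c)–(d): allowed.
(c)–(e): allowed.
(d)–(e): forbidden (parity, ΔL, ΔJ).
Allowed pairs: 3 of 10.

3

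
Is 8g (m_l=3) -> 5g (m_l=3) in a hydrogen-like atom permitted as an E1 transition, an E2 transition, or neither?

Δl = 4 − 4 = +0; l_i + l_f = 8.
Δm_l = +0.
E1 (Δl = ±1, |Δm_l| ≤ 1): not satisfied.
E2 (Δl = 0,±2, l_i+l_f ≥ 2, |Δm_l| ≤ 2): satisfied.

E2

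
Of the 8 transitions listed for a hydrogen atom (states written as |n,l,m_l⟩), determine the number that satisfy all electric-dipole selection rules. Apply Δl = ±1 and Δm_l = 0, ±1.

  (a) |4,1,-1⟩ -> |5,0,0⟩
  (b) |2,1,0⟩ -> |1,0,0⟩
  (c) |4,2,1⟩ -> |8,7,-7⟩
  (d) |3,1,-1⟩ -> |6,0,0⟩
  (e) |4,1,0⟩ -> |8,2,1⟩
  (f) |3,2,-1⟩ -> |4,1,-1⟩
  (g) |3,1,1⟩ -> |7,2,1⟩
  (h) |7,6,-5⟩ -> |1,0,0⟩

(a) allowed
(b) allowed
(c) forbidden — Δl = +5 (E1 requires Δl = ±1); Δm_l = -8 (E1 requires Δm_l = 0, ±1)
(d) allowed
(e) allowed
(f) allowed
(g) allowed
(h) forbidden — Δl = -6 (E1 requires Δl = ±1); Δm_l = +5 (E1 requires Δm_l = 0, ±1)
Total allowed: 6 of 8.

6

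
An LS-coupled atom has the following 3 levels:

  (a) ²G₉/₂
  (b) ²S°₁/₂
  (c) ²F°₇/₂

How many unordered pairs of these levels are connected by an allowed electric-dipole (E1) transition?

1

(a)–(b): forbidden (ΔL, ΔJ).
(a)–(c): allowed.
(b)–(c): forbidden (parity, ΔL, ΔJ).
Allowed pairs: 1 of 3.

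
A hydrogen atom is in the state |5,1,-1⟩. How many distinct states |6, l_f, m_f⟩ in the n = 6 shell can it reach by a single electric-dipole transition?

4

E1 requires Δl = ±1, so l_f ∈ {0, 2}; with 0 ≤ l_f ≤ n_f−1 = 5, the allowed l_f values are {0, 2}.
For l_f = 0: m_f ∈ {m_i−1, m_i, m_i+1} ∩ [−0, 0] = {0} → 1 state.
For l_f = 2: m_f ∈ {m_i−1, m_i, m_i+1} ∩ [−2, 2] = {-2, -1, 0} → 3 states.
Total: 4.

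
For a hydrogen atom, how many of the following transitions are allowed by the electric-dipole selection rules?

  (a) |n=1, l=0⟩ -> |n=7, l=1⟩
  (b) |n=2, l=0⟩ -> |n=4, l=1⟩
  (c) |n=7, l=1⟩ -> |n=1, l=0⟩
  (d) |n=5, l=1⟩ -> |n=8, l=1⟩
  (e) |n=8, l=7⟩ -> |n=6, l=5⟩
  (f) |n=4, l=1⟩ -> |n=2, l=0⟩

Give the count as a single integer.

4

(a) allowed
(b) allowed
(c) allowed
(d) forbidden — Δl = +0 (E1 requires Δl = ±1)
(e) forbidden — Δl = -2 (E1 requires Δl = ±1)
(f) allowed
Total allowed: 4 of 6.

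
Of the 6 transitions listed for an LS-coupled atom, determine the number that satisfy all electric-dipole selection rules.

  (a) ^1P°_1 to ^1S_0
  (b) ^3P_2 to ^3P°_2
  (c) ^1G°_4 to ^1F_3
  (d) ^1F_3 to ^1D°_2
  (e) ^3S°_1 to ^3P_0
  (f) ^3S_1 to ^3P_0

(a) allowed
(b) allowed
(c) allowed
(d) allowed
(e) allowed
(f) forbidden (parity fails)
Total allowed: 5 of 6.

5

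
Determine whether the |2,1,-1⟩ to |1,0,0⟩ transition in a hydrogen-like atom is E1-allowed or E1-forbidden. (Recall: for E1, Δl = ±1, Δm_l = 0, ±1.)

allowed

Δl = 0 − 1 = -1; the E1 rule Δl = ±1 is ✓.
Δm_l = 0 − (-1) = +1. E1 requires Δm_l = 0, ±1: ✓.
All E1 selection rules are satisfied.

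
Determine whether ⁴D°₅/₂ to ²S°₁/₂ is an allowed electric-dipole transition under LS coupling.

Initial level: S=3/2, L=2, J=5/2, parity odd. Final level: S=1/2, L=0, J=1/2, parity odd.
Parity must change: odd → odd — violated.
ΔS = 0: S: 3/2 → 1/2 — violated.
ΔL = 0, ±1 (not L=0↔0): L: 2 → 0, ΔL = -2 — violated.
ΔJ = 0, ±1 (not J=0↔0): J: 5/2 → 1/2, ΔJ = -2 — violated.
Rule(s) violated: parity, ΔS, ΔL, ΔJ.

forbidden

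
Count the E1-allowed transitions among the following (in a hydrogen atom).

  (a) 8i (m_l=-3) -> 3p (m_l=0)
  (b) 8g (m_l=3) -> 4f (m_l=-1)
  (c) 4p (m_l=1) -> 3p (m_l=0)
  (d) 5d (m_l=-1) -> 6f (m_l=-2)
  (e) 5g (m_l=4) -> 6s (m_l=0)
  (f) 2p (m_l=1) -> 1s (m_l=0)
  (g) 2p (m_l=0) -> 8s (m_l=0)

(a) forbidden — Δl = -5 (E1 requires Δl = ±1); Δm_l = +3 (E1 requires Δm_l = 0, ±1)
(b) forbidden — Δm_l = -4 (E1 requires Δm_l = 0, ±1)
(c) forbidden — Δl = +0 (E1 requires Δl = ±1)
(d) allowed
(e) forbidden — Δl = -4 (E1 requires Δl = ±1); Δm_l = -4 (E1 requires Δm_l = 0, ±1)
(f) allowed
(g) allowed
Total allowed: 3 of 7.

3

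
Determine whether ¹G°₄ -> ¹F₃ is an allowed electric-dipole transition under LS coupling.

allowed

Parity must change: odd → even — ✓.
ΔS = 0: S: 0 → 0 — ✓.
ΔL = 0, ±1 (not L=0↔0): L: 4 → 3, ΔL = -1 — ✓.
ΔJ = 0, ±1 (not J=0↔0): J: 4 → 3, ΔJ = -1 — ✓.
All four E1 rules are satisfied.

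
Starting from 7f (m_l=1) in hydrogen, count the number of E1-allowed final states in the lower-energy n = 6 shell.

6

E1 requires Δl = ±1, so l_f ∈ {2, 4}; with 0 ≤ l_f ≤ n_f−1 = 5, the allowed l_f values are {2, 4}.
For l_f = 2: m_f ∈ {m_i−1, m_i, m_i+1} ∩ [−2, 2] = {0, 1, 2} → 3 states.
For l_f = 4: m_f ∈ {m_i−1, m_i, m_i+1} ∩ [−4, 4] = {0, 1, 2} → 3 states.
Total: 6.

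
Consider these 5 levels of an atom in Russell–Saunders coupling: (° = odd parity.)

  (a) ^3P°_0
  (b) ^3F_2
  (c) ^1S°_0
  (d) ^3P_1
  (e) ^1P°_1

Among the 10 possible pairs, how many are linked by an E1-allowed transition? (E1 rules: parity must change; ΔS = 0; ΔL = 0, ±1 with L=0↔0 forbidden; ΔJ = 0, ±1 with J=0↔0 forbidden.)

1

(a)–(b): forbidden (ΔL, ΔJ).
(a)–(c): forbidden (parity, ΔS, ΔJ).
(a)–(d): allowed.
(a)–(e): forbidden (parity, ΔS).
(b)–(c): forbidden (ΔS, ΔL, ΔJ).
(b)–(d): forbidden (parity, ΔL).
(b)–(e): forbidden (ΔS, ΔL).
(c)–(d): forbidden (ΔS).
(c)–(e): forbidden (parity).
(d)–(e): forbidden (ΔS).
Allowed pairs: 1 of 10.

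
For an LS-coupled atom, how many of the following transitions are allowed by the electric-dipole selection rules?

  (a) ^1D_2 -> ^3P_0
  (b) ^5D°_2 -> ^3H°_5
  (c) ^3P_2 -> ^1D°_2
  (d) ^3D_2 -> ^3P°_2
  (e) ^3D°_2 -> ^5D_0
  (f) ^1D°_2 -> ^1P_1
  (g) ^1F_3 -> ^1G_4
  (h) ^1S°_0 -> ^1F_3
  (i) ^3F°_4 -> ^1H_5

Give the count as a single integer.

(a) forbidden (parity, ΔS, ΔJ fail)
(b) forbidden (parity, ΔS, ΔL, ΔJ fail)
(c) forbidden (ΔS fails)
(d) allowed
(e) forbidden (ΔS, ΔJ fail)
(f) allowed
(g) forbidden (parity fails)
(h) forbidden (ΔL, ΔJ fail)
(i) forbidden (ΔS, ΔL fail)
Total allowed: 2 of 9.

2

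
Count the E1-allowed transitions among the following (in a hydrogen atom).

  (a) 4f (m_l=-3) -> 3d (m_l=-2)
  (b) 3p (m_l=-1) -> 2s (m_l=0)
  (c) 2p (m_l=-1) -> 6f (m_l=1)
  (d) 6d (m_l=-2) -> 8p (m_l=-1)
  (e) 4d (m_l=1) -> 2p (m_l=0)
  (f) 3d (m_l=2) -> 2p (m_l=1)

5

(a) allowed
(b) allowed
(c) forbidden — Δl = +2 (E1 requires Δl = ±1); Δm_l = +2 (E1 requires Δm_l = 0, ±1)
(d) allowed
(e) allowed
(f) allowed
Total allowed: 5 of 6.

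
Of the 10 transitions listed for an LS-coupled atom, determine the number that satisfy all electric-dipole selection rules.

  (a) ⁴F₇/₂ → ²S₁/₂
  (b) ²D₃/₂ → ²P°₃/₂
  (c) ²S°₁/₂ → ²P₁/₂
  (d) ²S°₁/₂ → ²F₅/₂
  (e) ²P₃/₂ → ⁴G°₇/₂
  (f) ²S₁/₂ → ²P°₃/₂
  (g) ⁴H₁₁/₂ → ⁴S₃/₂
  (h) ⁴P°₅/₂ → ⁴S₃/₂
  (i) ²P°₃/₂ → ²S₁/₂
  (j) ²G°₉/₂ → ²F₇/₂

6

(a) forbidden (parity, ΔS, ΔL, ΔJ fail)
(b) allowed
(c) allowed
(d) forbidden (ΔL, ΔJ fail)
(e) forbidden (ΔS, ΔL, ΔJ fail)
(f) allowed
(g) forbidden (parity, ΔL, ΔJ fail)
(h) allowed
(i) allowed
(j) allowed
Total allowed: 6 of 10.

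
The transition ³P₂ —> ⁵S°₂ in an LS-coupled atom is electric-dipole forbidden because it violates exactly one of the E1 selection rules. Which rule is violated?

the ΔS = 0 rule

Parity must change: even → odd — ok.
ΔS = 0: S: 1 → 2 — fails.
ΔL = 0, ±1 (not L=0↔0): L: 1 → 0, ΔL = -1 — ok.
ΔJ = 0, ±1 (not J=0↔0): J: 2 → 2, ΔJ = +0 — ok.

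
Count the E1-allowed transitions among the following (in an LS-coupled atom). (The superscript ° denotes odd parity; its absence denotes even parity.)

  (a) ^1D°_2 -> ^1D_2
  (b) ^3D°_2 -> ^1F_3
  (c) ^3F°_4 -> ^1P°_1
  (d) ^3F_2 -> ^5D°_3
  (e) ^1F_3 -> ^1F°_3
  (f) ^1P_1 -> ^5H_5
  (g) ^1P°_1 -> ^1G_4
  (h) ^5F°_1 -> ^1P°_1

2

(a) allowed
(b) forbidden (ΔS fails)
(c) forbidden (parity, ΔS, ΔL, ΔJ fail)
(d) forbidden (ΔS fails)
(e) allowed
(f) forbidden (parity, ΔS, ΔL, ΔJ fail)
(g) forbidden (ΔL, ΔJ fail)
(h) forbidden (parity, ΔS, ΔL fail)
Total allowed: 2 of 8.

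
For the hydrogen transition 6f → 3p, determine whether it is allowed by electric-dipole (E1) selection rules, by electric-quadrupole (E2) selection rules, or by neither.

E2

Δl = 1 − 3 = -2; l_i + l_f = 4.
E1 (Δl = ±1): not satisfied.
E2 (Δl = 0,±2, l_i+l_f ≥ 2): satisfied.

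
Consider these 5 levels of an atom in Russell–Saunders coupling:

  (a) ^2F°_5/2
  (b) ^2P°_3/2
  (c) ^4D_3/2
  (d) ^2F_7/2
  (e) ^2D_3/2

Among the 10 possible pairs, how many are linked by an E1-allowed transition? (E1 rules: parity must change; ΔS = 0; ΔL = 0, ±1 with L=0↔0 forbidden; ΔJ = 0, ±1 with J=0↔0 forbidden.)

(a)–(b): forbidden (parity, ΔL).
(a)–(c): forbidden (ΔS).
(a)–(d): allowed.
(a)–(e): allowed.
(b)–(c): forbidden (ΔS).
(b)–(d): forbidden (ΔL, ΔJ).
(b)–(e): allowed.
(c)–(d): forbidden (parity, ΔS, ΔJ).
(c)–(e): forbidden (parity, ΔS).
(d)–(e): forbidden (parity, ΔJ).
Allowed pairs: 3 of 10.

3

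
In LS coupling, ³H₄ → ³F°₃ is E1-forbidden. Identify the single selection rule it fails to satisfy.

the ΔL = 0, ±1 rule

ΔS = 0: S: 1 → 1 — satisfied.
ΔJ = 0, ±1 (not J=0↔0): J: 4 → 3, ΔJ = -1 — satisfied.
Parity must change: even → odd — satisfied.
ΔL = 0, ±1 (not L=0↔0): L: 5 → 3, ΔL = -2 — violated.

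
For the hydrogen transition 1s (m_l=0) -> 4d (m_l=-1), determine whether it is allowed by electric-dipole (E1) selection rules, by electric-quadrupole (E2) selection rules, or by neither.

E2

Δl = 2 − 0 = +2; l_i + l_f = 2.
Δm_l = -1.
E1 (Δl = ±1, |Δm_l| ≤ 1): not satisfied.
E2 (Δl = 0,±2, l_i+l_f ≥ 2, |Δm_l| ≤ 2): satisfied.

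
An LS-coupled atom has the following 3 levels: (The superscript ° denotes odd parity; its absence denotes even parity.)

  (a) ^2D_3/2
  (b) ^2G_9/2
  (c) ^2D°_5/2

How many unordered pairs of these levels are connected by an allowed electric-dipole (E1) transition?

(a)–(b): forbidden (parity, ΔL, ΔJ).
(a)–(c): allowed.
(b)–(c): forbidden (ΔL, ΔJ).
Allowed pairs: 1 of 3.

1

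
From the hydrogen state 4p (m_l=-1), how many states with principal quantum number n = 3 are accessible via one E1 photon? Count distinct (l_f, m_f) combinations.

4

E1 requires Δl = ±1, so l_f ∈ {0, 2}; with 0 ≤ l_f ≤ n_f−1 = 2, the allowed l_f values are {0, 2}.
For l_f = 0: m_f ∈ {m_i−1, m_i, m_i+1} ∩ [−0, 0] = {0} → 1 state.
For l_f = 2: m_f ∈ {m_i−1, m_i, m_i+1} ∩ [−2, 2] = {-2, -1, 0} → 3 states.
Total: 4.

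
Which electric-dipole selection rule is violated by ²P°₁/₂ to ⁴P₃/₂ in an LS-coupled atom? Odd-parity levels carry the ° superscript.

Initial level: S=1/2, L=1, J=1/2, parity odd. Final level: S=3/2, L=1, J=3/2, parity even.
Parity must change: odd → even — ✓.
ΔS = 0: S: 1/2 → 3/2 — ✗.
ΔL = 0, ±1 (not L=0↔0): L: 1 → 1, ΔL = +0 — ✓.
ΔJ = 0, ±1 (not J=0↔0): J: 1/2 → 3/2, ΔJ = +1 — ✓.

the ΔS = 0 rule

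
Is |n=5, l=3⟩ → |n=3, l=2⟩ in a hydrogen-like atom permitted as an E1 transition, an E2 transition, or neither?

Δl = 2 − 3 = -1; l_i + l_f = 5.
E1 (Δl = ±1): satisfied.
E2 (Δl = 0,±2, l_i+l_f ≥ 2): not satisfied.

E1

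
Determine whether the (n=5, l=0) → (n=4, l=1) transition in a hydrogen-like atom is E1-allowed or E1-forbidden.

l: 0 → 1 (Δl = +1). Δl = ±1 satisfied.
All E1 selection rules are satisfied.

allowed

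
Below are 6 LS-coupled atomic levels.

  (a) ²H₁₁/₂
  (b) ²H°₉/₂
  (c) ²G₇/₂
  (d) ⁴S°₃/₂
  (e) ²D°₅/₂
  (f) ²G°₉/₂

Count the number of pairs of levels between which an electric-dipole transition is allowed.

(a)–(b): allowed.
(a)–(c): forbidden (parity, ΔJ).
(a)–(d): forbidden (ΔS, ΔL, ΔJ).
(a)–(e): forbidden (ΔL, ΔJ).
(a)–(f): allowed.
(b)–(c): allowed.
(b)–(d): forbidden (parity, ΔS, ΔL, ΔJ).
(b)–(e): forbidden (parity, ΔL, ΔJ).
(b)–(f): forbidden (parity).
(c)–(d): forbidden (ΔS, ΔL, ΔJ).
(c)–(e): forbidden (ΔL).
(c)–(f): allowed.
(d)–(e): forbidden (parity, ΔS, ΔL).
(d)–(f): forbidden (parity, ΔS, ΔL, ΔJ).
(e)–(f): forbidden (parity, ΔL, ΔJ).
Allowed pairs: 4 of 15.

4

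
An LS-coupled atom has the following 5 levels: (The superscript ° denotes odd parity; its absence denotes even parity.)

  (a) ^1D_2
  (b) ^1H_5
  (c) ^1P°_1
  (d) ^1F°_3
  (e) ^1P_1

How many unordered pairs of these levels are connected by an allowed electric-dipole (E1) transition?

3

(a)–(b): forbidden (parity, ΔL, ΔJ).
(a)–(c): allowed.
(a)–(d): allowed.
(a)–(e): forbidden (parity).
(b)–(c): forbidden (ΔL, ΔJ).
(b)–(d): forbidden (ΔL, ΔJ).
(b)–(e): forbidden (parity, ΔL, ΔJ).
(c)–(d): forbidden (parity, ΔL, ΔJ).
(c)–(e): allowed.
(d)–(e): forbidden (ΔL, ΔJ).
Allowed pairs: 3 of 10.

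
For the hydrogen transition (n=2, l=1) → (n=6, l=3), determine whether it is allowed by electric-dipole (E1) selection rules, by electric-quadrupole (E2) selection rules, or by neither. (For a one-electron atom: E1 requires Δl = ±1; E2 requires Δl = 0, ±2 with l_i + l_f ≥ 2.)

Δl = 3 − 1 = +2; l_i + l_f = 4.
E1 (Δl = ±1): not satisfied.
E2 (Δl = 0,±2, l_i+l_f ≥ 2): satisfied.

E2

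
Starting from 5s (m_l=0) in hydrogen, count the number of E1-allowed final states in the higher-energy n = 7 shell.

3

E1 requires Δl = ±1, so l_f ∈ {-1, 1}; with 0 ≤ l_f ≤ n_f−1 = 6, the allowed l_f values are {1}.
For l_f = 1: m_f ∈ {m_i−1, m_i, m_i+1} ∩ [−1, 1] = {-1, 0, 1} → 3 states.
Total: 3.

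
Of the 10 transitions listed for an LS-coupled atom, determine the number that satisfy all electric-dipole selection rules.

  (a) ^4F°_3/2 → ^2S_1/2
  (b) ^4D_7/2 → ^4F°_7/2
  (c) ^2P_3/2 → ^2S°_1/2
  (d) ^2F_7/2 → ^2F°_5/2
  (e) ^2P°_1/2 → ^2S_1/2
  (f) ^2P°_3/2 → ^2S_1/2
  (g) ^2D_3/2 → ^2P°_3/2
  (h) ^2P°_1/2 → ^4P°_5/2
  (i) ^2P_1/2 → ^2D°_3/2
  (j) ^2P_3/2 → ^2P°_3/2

8

(a) forbidden (ΔS, ΔL fail)
(b) allowed
(c) allowed
(d) allowed
(e) allowed
(f) allowed
(g) allowed
(h) forbidden (parity, ΔS, ΔJ fail)
(i) allowed
(j) allowed
Total allowed: 8 of 10.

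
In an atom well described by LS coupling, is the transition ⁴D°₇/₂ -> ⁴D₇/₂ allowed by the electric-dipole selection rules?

allowed

Parity must change: odd → even — passes.
ΔS = 0: S: 3/2 → 3/2 — passes.
ΔL = 0, ±1 (not L=0↔0): L: 2 → 2, ΔL = +0 — passes.
ΔJ = 0, ±1 (not J=0↔0): J: 7/2 → 7/2, ΔJ = +0 — passes.
All four E1 rules are satisfied.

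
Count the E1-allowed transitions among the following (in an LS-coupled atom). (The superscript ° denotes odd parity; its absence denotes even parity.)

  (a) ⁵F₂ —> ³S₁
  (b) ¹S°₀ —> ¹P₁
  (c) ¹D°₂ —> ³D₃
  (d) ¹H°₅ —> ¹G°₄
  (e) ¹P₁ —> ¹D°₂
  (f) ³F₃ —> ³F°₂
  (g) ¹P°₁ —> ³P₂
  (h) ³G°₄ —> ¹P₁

(a) forbidden (parity, ΔS, ΔL fail)
(b) allowed
(c) forbidden (ΔS fails)
(d) forbidden (parity fails)
(e) allowed
(f) allowed
(g) forbidden (ΔS fails)
(h) forbidden (ΔS, ΔL, ΔJ fail)
Total allowed: 3 of 8.

3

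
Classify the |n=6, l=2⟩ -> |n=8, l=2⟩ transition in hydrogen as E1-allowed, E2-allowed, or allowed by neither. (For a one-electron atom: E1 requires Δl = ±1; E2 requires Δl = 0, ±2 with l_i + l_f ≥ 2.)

E2

Δl = 2 − 2 = +0; l_i + l_f = 4.
E1 (Δl = ±1): not satisfied.
E2 (Δl = 0,±2, l_i+l_f ≥ 2): satisfied.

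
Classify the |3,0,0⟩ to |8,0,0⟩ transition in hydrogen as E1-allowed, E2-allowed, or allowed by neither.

Δl = 0 − 0 = +0; l_i + l_f = 0.
Δm_l = +0.
E1 (Δl = ±1, |Δm_l| ≤ 1): not satisfied.
E2 (Δl = 0,±2, l_i+l_f ≥ 2, |Δm_l| ≤ 2): not satisfied.

neither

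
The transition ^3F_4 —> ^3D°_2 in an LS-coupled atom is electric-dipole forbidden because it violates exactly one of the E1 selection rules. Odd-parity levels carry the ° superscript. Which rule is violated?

the ΔJ = 0, ±1 rule

Initial level: S=1, L=3, J=4, parity even. Final level: S=1, L=2, J=2, parity odd.
ΔL = 0, ±1 (not L=0↔0): L: 3 → 2, ΔL = -1 — ✓.
ΔS = 0: S: 1 → 1 — ✓.
Parity must change: even → odd — ✓.
ΔJ = 0, ±1 (not J=0↔0): J: 4 → 2, ΔJ = -2 — ✗.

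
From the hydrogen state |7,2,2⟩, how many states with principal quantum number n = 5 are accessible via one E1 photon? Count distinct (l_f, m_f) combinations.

E1 requires Δl = ±1, so l_f ∈ {1, 3}; with 0 ≤ l_f ≤ n_f−1 = 4, the allowed l_f values are {1, 3}.
For l_f = 1: m_f ∈ {m_i−1, m_i, m_i+1} ∩ [−1, 1] = {1} → 1 state.
For l_f = 3: m_f ∈ {m_i−1, m_i, m_i+1} ∩ [−3, 3] = {1, 2, 3} → 3 states.
Total: 4.

4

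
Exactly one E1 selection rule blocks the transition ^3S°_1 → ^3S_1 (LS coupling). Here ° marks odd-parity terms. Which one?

the L=0 ↔ L=0 exclusion

Parity must change: odd → even — passes.
ΔS = 0: S: 1 → 1 — passes.
ΔL = 0, ±1 (not L=0↔0): L: 0 → 0, ΔL = +0 — fails.
ΔJ = 0, ±1 (not J=0↔0): J: 1 → 1, ΔJ = +0 — passes.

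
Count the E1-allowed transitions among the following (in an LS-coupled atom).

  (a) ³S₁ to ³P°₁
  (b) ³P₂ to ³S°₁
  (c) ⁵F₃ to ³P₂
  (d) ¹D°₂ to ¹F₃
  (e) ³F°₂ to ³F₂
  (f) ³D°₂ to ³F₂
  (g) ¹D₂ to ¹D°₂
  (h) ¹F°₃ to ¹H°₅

(a) allowed
(b) allowed
(c) forbidden (parity, ΔS, ΔL fail)
(d) allowed
(e) allowed
(f) allowed
(g) allowed
(h) forbidden (parity, ΔL, ΔJ fail)
Total allowed: 6 of 8.

6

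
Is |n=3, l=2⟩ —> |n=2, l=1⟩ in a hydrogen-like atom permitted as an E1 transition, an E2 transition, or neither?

E1

Δl = 1 − 2 = -1; l_i + l_f = 3.
E1 (Δl = ±1): satisfied.
E2 (Δl = 0,±2, l_i+l_f ≥ 2): not satisfied.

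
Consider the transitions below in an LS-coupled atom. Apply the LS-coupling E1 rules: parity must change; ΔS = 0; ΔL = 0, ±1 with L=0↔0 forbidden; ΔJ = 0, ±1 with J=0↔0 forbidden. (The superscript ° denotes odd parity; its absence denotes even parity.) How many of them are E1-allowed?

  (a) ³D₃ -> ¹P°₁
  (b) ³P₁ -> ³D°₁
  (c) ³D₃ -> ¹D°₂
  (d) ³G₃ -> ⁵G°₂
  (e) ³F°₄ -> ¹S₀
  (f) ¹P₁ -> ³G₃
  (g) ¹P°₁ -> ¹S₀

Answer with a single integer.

2

(a) forbidden (ΔS, ΔJ fail)
(b) allowed
(c) forbidden (ΔS fails)
(d) forbidden (ΔS fails)
(e) forbidden (ΔS, ΔL, ΔJ fail)
(f) forbidden (parity, ΔS, ΔL, ΔJ fail)
(g) allowed
Total allowed: 2 of 7.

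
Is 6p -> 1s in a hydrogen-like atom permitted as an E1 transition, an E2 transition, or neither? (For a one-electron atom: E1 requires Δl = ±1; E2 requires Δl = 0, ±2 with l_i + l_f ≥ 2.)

Δl = 0 − 1 = -1; l_i + l_f = 1.
E1 (Δl = ±1): satisfied.
E2 (Δl = 0,±2, l_i+l_f ≥ 2): not satisfied.

E1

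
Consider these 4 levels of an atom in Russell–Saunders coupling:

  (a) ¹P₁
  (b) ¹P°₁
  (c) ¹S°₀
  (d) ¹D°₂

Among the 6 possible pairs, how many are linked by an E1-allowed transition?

3

(a)–(b): allowed.
(a)–(c): allowed.
(a)–(d): allowed.
(b)–(c): forbidden (parity).
(b)–(d): forbidden (parity).
(c)–(d): forbidden (parity, ΔL, ΔJ).
Allowed pairs: 3 of 6.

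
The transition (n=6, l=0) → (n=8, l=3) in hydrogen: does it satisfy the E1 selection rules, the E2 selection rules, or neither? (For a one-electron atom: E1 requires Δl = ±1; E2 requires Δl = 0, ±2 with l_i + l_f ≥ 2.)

Δl = 3 − 0 = +3; l_i + l_f = 3.
E1 (Δl = ±1): not satisfied.
E2 (Δl = 0,±2, l_i+l_f ≥ 2): not satisfied.

neither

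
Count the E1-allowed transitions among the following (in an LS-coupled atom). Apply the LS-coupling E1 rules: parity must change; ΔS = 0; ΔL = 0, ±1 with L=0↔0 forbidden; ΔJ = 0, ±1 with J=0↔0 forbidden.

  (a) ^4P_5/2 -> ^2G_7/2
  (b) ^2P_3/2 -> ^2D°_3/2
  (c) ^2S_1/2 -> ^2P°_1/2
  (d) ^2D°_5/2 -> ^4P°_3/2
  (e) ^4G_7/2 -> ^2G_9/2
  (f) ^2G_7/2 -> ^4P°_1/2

(a) forbidden (parity, ΔS, ΔL fail)
(b) allowed
(c) allowed
(d) forbidden (parity, ΔS fail)
(e) forbidden (parity, ΔS fail)
(f) forbidden (ΔS, ΔL, ΔJ fail)
Total allowed: 2 of 6.

2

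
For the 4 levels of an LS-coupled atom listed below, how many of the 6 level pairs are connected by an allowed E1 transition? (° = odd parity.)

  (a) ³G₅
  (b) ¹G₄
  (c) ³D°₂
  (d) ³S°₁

0

(a)–(b): forbidden (parity, ΔS).
(a)–(c): forbidden (ΔL, ΔJ).
(a)–(d): forbidden (ΔL, ΔJ).
(b)–(c): forbidden (ΔS, ΔL, ΔJ).
(b)–(d): forbidden (ΔS, ΔL, ΔJ).
(c)–(d): forbidden (parity, ΔL).
Allowed pairs: 0 of 6.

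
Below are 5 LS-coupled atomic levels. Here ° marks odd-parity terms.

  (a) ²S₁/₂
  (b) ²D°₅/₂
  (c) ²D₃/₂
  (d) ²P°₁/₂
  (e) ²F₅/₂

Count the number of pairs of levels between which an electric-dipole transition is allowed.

(a)–(b): forbidden (ΔL, ΔJ).
(a)–(c): forbidden (parity, ΔL).
(a)–(d): allowed.
(a)–(e): forbidden (parity, ΔL, ΔJ).
(b)–(c): allowed.
(b)–(d): forbidden (parity, ΔJ).
(b)–(e): allowed.
(c)–(d): allowed.
(c)–(e): forbidden (parity).
(d)–(e): forbidden (ΔL, ΔJ).
Allowed pairs: 4 of 10.

4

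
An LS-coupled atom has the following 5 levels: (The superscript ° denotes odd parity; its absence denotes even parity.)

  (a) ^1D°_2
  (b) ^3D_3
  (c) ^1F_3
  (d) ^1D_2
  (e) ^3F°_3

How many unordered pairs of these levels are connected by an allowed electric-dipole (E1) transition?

(a)–(b): forbidden (ΔS).
(a)–(c): allowed.
(a)–(d): allowed.
(a)–(e): forbidden (parity, ΔS).
(b)–(c): forbidden (parity, ΔS).
(b)–(d): forbidden (parity, ΔS).
(b)–(e): allowed.
(c)–(d): forbidden (parity).
(c)–(e): forbidden (ΔS).
(d)–(e): forbidden (ΔS).
Allowed pairs: 3 of 10.

3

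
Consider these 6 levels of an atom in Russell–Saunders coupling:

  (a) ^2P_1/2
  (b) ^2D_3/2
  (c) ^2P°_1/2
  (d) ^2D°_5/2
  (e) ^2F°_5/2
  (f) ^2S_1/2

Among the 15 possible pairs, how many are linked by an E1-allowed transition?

5

(a)–(b): forbidden (parity).
(a)–(c): allowed.
(a)–(d): forbidden (ΔJ).
(a)–(e): forbidden (ΔL, ΔJ).
(a)–(f): forbidden (parity).
(b)–(c): allowed.
(b)–(d): allowed.
(b)–(e): allowed.
(b)–(f): forbidden (parity, ΔL).
(c)–(d): forbidden (parity, ΔJ).
(c)–(e): forbidden (parity, ΔL, ΔJ).
(c)–(f): allowed.
(d)–(e): forbidden (parity).
(d)–(f): forbidden (ΔL, ΔJ).
(e)–(f): forbidden (ΔL, ΔJ).
Allowed pairs: 5 of 15.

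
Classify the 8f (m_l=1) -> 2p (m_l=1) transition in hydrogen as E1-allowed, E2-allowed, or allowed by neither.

E2

Δl = 1 − 3 = -2; l_i + l_f = 4.
Δm_l = +0.
E1 (Δl = ±1, |Δm_l| ≤ 1): not satisfied.
E2 (Δl = 0,±2, l_i+l_f ≥ 2, |Δm_l| ≤ 2): satisfied.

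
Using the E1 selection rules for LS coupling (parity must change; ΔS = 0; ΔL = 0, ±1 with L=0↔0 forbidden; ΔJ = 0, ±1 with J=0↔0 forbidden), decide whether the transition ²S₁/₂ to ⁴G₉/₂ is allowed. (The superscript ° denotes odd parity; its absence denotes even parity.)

forbidden

Initial level: S=1/2, L=0, J=1/2, parity even. Final level: S=3/2, L=4, J=9/2, parity even.
Parity must change: even → even — fails.
ΔL = 0, ±1 (not L=0↔0): L: 0 → 4, ΔL = +4 — fails.
ΔJ = 0, ±1 (not J=0↔0): J: 1/2 → 9/2, ΔJ = +4 — fails.
ΔS = 0: S: 1/2 → 3/2 — fails.
Rule(s) violated: parity, ΔS, ΔL, ΔJ.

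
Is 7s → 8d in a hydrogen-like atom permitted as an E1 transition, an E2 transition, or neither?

Δl = 2 − 0 = +2; l_i + l_f = 2.
E1 (Δl = ±1): not satisfied.
E2 (Δl = 0,±2, l_i+l_f ≥ 2): satisfied.

E2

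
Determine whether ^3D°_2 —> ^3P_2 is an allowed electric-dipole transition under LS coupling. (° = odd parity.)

Initial level: S=1, L=2, J=2, parity odd. Final level: S=1, L=1, J=2, parity even.
Parity must change: odd → even — ✓.
ΔS = 0: S: 1 → 1 — ✓.
ΔL = 0, ±1 (not L=0↔0): L: 2 → 1, ΔL = -1 — ✓.
ΔJ = 0, ±1 (not J=0↔0): J: 2 → 2, ΔJ = +0 — ✓.
All four E1 rules are satisfied.

allowed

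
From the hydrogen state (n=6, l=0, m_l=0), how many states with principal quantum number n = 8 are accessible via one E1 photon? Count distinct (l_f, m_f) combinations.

E1 requires Δl = ±1, so l_f ∈ {-1, 1}; with 0 ≤ l_f ≤ n_f−1 = 7, the allowed l_f values are {1}.
For l_f = 1: m_f ∈ {m_i−1, m_i, m_i+1} ∩ [−1, 1] = {-1, 0, 1} → 3 states.
Total: 3.

3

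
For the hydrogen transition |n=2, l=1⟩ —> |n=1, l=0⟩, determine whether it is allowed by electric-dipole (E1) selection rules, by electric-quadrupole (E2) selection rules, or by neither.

Δl = 0 − 1 = -1; l_i + l_f = 1.
E1 (Δl = ±1): satisfied.
E2 (Δl = 0,±2, l_i+l_f ≥ 2): not satisfied.

E1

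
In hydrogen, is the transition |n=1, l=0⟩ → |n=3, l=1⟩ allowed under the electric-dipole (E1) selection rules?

allowed

l: 0 → 1 (Δl = +1). Δl = ±1 passes.
All E1 selection rules are satisfied.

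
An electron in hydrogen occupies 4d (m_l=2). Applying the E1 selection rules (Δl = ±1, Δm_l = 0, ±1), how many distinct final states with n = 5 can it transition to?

4

E1 requires Δl = ±1, so l_f ∈ {1, 3}; with 0 ≤ l_f ≤ n_f−1 = 4, the allowed l_f values are {1, 3}.
For l_f = 1: m_f ∈ {m_i−1, m_i, m_i+1} ∩ [−1, 1] = {1} → 1 state.
For l_f = 3: m_f ∈ {m_i−1, m_i, m_i+1} ∩ [−3, 3] = {1, 2, 3} → 3 states.
Total: 4.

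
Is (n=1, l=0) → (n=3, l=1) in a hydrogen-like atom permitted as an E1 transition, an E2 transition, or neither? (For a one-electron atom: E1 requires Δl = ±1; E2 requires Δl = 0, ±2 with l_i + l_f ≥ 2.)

E1

Δl = 1 − 0 = +1; l_i + l_f = 1.
E1 (Δl = ±1): satisfied.
E2 (Δl = 0,±2, l_i+l_f ≥ 2): not satisfied.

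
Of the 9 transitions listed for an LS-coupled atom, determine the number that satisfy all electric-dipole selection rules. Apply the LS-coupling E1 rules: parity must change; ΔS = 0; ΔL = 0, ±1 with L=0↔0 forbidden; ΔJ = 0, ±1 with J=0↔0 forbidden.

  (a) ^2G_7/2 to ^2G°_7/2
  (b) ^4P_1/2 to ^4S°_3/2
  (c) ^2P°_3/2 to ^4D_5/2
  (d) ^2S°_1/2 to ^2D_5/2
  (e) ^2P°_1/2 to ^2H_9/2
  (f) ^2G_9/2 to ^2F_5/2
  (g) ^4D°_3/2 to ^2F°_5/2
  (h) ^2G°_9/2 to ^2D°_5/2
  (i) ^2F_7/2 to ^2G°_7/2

3

(a) allowed
(b) allowed
(c) forbidden (ΔS fails)
(d) forbidden (ΔL, ΔJ fail)
(e) forbidden (ΔL, ΔJ fail)
(f) forbidden (parity, ΔJ fail)
(g) forbidden (parity, ΔS fail)
(h) forbidden (parity, ΔL, ΔJ fail)
(i) allowed
Total allowed: 3 of 9.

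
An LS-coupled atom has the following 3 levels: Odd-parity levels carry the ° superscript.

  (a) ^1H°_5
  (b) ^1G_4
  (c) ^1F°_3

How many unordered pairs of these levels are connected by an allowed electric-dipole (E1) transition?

2

(a)–(b): allowed.
(a)–(c): forbidden (parity, ΔL, ΔJ).
(b)–(c): allowed.
Allowed pairs: 2 of 3.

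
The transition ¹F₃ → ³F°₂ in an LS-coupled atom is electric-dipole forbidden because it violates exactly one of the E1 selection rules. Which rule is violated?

the ΔS = 0 rule

Initial level: S=0, L=3, J=3, parity even. Final level: S=1, L=3, J=2, parity odd.
Parity must change: even → odd — passes.
ΔS = 0: S: 0 → 1 — fails.
ΔL = 0, ±1 (not L=0↔0): L: 3 → 3, ΔL = +0 — passes.
ΔJ = 0, ±1 (not J=0↔0): J: 3 → 2, ΔJ = -1 — passes.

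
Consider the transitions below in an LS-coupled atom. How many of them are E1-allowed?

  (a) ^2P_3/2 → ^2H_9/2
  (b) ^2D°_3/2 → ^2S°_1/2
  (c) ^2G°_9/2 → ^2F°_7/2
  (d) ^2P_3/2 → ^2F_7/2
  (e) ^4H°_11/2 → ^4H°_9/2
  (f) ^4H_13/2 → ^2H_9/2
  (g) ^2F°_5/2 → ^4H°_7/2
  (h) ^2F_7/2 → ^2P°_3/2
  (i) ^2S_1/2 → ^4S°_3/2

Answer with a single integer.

(a) forbidden (parity, ΔL, ΔJ fail)
(b) forbidden (parity, ΔL fail)
(c) forbidden (parity fails)
(d) forbidden (parity, ΔL, ΔJ fail)
(e) forbidden (parity fails)
(f) forbidden (parity, ΔS, ΔJ fail)
(g) forbidden (parity, ΔS, ΔL fail)
(h) forbidden (ΔL, ΔJ fail)
(i) forbidden (ΔS, ΔL fail)
Total allowed: 0 of 9.

0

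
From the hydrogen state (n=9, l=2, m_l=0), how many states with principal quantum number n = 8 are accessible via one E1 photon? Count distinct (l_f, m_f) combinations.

E1 requires Δl = ±1, so l_f ∈ {1, 3}; with 0 ≤ l_f ≤ n_f−1 = 7, the allowed l_f values are {1, 3}.
For l_f = 1: m_f ∈ {m_i−1, m_i, m_i+1} ∩ [−1, 1] = {-1, 0, 1} → 3 states.
For l_f = 3: m_f ∈ {m_i−1, m_i, m_i+1} ∩ [−3, 3] = {-1, 0, 1} → 3 states.
Total: 6.

6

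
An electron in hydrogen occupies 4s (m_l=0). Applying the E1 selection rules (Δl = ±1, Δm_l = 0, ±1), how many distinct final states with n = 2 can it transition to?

E1 requires Δl = ±1, so l_f ∈ {-1, 1}; with 0 ≤ l_f ≤ n_f−1 = 1, the allowed l_f values are {1}.
For l_f = 1: m_f ∈ {m_i−1, m_i, m_i+1} ∩ [−1, 1] = {-1, 0, 1} → 3 states.
Total: 3.

3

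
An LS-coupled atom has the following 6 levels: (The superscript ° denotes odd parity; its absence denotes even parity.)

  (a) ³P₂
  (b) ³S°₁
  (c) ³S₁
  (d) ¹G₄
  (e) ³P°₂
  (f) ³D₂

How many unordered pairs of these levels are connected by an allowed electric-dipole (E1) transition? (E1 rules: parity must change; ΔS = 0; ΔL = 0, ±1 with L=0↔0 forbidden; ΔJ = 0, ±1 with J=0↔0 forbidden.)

(a)–(b): allowed.
(a)–(c): forbidden (parity).
(a)–(d): forbidden (parity, ΔS, ΔL, ΔJ).
(a)–(e): allowed.
(a)–(f): forbidden (parity).
(b)–(c): forbidden (ΔL).
(b)–(d): forbidden (ΔS, ΔL, ΔJ).
(b)–(e): forbidden (parity).
(b)–(f): forbidden (ΔL).
(c)–(d): forbidden (parity, ΔS, ΔL, ΔJ).
(c)–(e): allowed.
(c)–(f): forbidden (parity, ΔL).
(d)–(e): forbidden (ΔS, ΔL, ΔJ).
(d)–(f): forbidden (parity, ΔS, ΔL, ΔJ).
(e)–(f): allowed.
Allowed pairs: 4 of 15.

4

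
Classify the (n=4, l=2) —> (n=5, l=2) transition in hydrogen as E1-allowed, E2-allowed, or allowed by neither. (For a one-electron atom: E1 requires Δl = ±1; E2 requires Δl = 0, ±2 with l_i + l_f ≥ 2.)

E2

Δl = 2 − 2 = +0; l_i + l_f = 4.
E1 (Δl = ±1): not satisfied.
E2 (Δl = 0,±2, l_i+l_f ≥ 2): satisfied.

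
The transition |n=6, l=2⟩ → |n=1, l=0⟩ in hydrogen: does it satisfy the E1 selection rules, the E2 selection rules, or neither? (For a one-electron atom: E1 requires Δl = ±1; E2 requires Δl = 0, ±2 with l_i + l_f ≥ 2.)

Δl = 0 − 2 = -2; l_i + l_f = 2.
E1 (Δl = ±1): not satisfied.
E2 (Δl = 0,±2, l_i+l_f ≥ 2): satisfied.

E2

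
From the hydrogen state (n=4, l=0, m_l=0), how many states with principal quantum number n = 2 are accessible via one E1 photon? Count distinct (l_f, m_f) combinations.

E1 requires Δl = ±1, so l_f ∈ {-1, 1}; with 0 ≤ l_f ≤ n_f−1 = 1, the allowed l_f values are {1}.
For l_f = 1: m_f ∈ {m_i−1, m_i, m_i+1} ∩ [−1, 1] = {-1, 0, 1} → 3 states.
Total: 3.

3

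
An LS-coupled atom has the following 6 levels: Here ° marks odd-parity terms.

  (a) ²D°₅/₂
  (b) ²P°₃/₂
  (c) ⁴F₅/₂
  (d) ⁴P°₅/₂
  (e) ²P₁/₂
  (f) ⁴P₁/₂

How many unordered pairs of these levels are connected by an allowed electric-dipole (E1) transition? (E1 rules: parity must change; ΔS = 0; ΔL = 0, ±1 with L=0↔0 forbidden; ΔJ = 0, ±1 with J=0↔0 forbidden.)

1

(a)–(b): forbidden (parity).
(a)–(c): forbidden (ΔS).
(a)–(d): forbidden (parity, ΔS).
(a)–(e): forbidden (ΔJ).
(a)–(f): forbidden (ΔS, ΔJ).
(b)–(c): forbidden (ΔS, ΔL).
(b)–(d): forbidden (parity, ΔS).
(b)–(e): allowed.
(b)–(f): forbidden (ΔS).
(c)–(d): forbidden (ΔL).
(c)–(e): forbidden (parity, ΔS, ΔL, ΔJ).
(c)–(f): forbidden (parity, ΔL, ΔJ).
(d)–(e): forbidden (ΔS, ΔJ).
(d)–(f): forbidden (ΔJ).
(e)–(f): forbidden (parity, ΔS).
Allowed pairs: 1 of 15.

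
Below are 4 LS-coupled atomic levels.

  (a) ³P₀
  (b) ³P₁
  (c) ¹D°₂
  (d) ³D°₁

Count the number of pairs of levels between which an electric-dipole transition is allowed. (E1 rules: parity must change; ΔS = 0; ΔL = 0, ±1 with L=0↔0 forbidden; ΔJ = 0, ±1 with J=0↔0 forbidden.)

2

(a)–(b): forbidden (parity).
(a)–(c): forbidden (ΔS, ΔJ).
(a)–(d): allowed.
(b)–(c): forbidden (ΔS).
(b)–(d): allowed.
(c)–(d): forbidden (parity, ΔS).
Allowed pairs: 2 of 6.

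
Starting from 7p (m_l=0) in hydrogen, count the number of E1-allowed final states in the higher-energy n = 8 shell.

E1 requires Δl = ±1, so l_f ∈ {0, 2}; with 0 ≤ l_f ≤ n_f−1 = 7, the allowed l_f values are {0, 2}.
For l_f = 0: m_f ∈ {m_i−1, m_i, m_i+1} ∩ [−0, 0] = {0} → 1 state.
For l_f = 2: m_f ∈ {m_i−1, m_i, m_i+1} ∩ [−2, 2] = {-1, 0, 1} → 3 states.
Total: 4.

4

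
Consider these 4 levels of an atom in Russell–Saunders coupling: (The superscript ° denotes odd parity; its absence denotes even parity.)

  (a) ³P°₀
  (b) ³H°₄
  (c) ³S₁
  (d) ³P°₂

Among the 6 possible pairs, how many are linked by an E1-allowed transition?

2

(a)–(b): forbidden (parity, ΔL, ΔJ).
(a)–(c): allowed.
(a)–(d): forbidden (parity, ΔJ).
(b)–(c): forbidden (ΔL, ΔJ).
(b)–(d): forbidden (parity, ΔL, ΔJ).
(c)–(d): allowed.
Allowed pairs: 2 of 6.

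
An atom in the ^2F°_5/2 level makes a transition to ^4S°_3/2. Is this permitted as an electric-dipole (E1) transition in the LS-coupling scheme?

Reading off the term symbols: S 1/2→3/2, L 3→0, J 5/2→3/2, parity odd→odd.
ΔL = 0, ±1 (not L=0↔0): L: 3 → 0, ΔL = -3 — fails.
ΔJ = 0, ±1 (not J=0↔0): J: 5/2 → 3/2, ΔJ = -1 — ok.
Parity must change: odd → odd — fails.
ΔS = 0: S: 1/2 → 3/2 — fails.
Rule(s) violated: parity, ΔS, ΔL.

forbidden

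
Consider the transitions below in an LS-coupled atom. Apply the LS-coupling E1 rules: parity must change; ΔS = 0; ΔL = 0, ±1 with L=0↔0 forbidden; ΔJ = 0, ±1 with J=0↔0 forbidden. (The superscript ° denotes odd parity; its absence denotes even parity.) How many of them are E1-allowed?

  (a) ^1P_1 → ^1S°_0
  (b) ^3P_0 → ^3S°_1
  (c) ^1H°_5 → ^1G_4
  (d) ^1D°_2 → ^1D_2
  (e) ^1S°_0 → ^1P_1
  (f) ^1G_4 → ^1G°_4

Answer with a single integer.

6

(a) allowed
(b) allowed
(c) allowed
(d) allowed
(e) allowed
(f) allowed
Total allowed: 6 of 6.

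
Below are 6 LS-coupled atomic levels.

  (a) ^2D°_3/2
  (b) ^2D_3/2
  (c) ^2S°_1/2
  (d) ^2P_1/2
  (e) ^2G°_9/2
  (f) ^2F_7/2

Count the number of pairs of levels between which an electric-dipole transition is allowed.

4

(a)–(b): allowed.
(a)–(c): forbidden (parity, ΔL).
(a)–(d): allowed.
(a)–(e): forbidden (parity, ΔL, ΔJ).
(a)–(f): forbidden (ΔJ).
(b)–(c): forbidden (ΔL).
(b)–(d): forbidden (parity).
(b)–(e): forbidden (ΔL, ΔJ).
(b)–(f): forbidden (parity, ΔJ).
(c)–(d): allowed.
(c)–(e): forbidden (parity, ΔL, ΔJ).
(c)–(f): forbidden (ΔL, ΔJ).
(d)–(e): forbidden (ΔL, ΔJ).
(d)–(f): forbidden (parity, ΔL, ΔJ).
(e)–(f): allowed.
Allowed pairs: 4 of 15.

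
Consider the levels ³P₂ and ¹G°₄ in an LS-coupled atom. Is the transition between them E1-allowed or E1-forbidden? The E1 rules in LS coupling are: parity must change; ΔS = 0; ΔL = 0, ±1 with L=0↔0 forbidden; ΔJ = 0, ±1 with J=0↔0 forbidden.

forbidden

Parity must change: even → odd — ✓.
ΔS = 0: S: 1 → 0 — ✗.
ΔL = 0, ±1 (not L=0↔0): L: 1 → 4, ΔL = +3 — ✗.
ΔJ = 0, ±1 (not J=0↔0): J: 2 → 4, ΔJ = +2 — ✗.
Rule(s) violated: ΔS, ΔL, ΔJ.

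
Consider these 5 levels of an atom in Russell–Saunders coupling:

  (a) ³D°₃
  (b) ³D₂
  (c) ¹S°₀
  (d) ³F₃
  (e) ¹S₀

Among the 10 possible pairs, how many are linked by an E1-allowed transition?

2

(a)–(b): allowed.
(a)–(c): forbidden (parity, ΔS, ΔL, ΔJ).
(a)–(d): allowed.
(a)–(e): forbidden (ΔS, ΔL, ΔJ).
(b)–(c): forbidden (ΔS, ΔL, ΔJ).
(b)–(d): forbidden (parity).
(b)–(e): forbidden (parity, ΔS, ΔL, ΔJ).
(c)–(d): forbidden (ΔS, ΔL, ΔJ).
(c)–(e): forbidden (ΔL, ΔJ).
(d)–(e): forbidden (parity, ΔS, ΔL, ΔJ).
Allowed pairs: 2 of 10.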